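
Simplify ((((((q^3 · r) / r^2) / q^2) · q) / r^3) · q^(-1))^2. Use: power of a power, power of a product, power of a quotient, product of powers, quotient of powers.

((((((q^3 · r) / r^2) / q^2) · q) / r^3) · q^(-1))^2
= ((((((q^3 · r) / r^2) / q^2) · q) / r^3)^2) · ((q^(-1))^2)    [power of a product]
= ((((((q^3 · r) / r^2) / q^2) · q)^2) / ((r^3)^2)) · ((q^(-1))^2)    [power of a quotient]
= ((((((q^3 · r) / r^2) / q^2)^2) · (q^2)) / ((r^3)^2)) · ((q^(-1))^2)    [power of a product]
= ((((((q^3 · r) / r^2)^2) / ((q^2)^2)) · (q^2)) / ((r^3)^2)) · ((q^(-1))^2)    [power of a quotient]
= ((((((q^3 · r)^2) / ((r^2)^2)) / ((q^2)^2)) · (q^2)) / ((r^3)^2)) · ((q^(-1))^2)    [power of a quotient]
= (((((((q^3)^2) · (r^2)) / ((r^2)^2)) / ((q^2)^2)) · (q^2)) / ((r^3)^2)) · ((q^(-1))^2)    [power of a product]
= (((((q^6 · (r^2)) / ((r^2)^2)) / ((q^2)^2)) · (q^2)) / ((r^3)^2)) · ((q^(-1))^2)    [power of a power]
= (((((q^6 · r^2) / r^4) / ((q^2)^2)) · (q^2)) / ((r^3)^2)) · ((q^(-1))^2)    [power of a power]
= (((((q^6 · r^2) / r^4) / q^4) · (q^2)) / ((r^3)^2)) · ((q^(-1))^2)    [power of a power]
= (((((q^6 · r^2) / r^4) / q^4) · q^2) / r^6) · ((q^(-1))^2)    [power of a power]
= (((((q^6 · r^2) / r^4) / q^4) · q^2) / r^6) · q^(-2)    [power of a power]
= q^2r^(-8)    [quotient of powers; product of powers]

q^2r^(-8)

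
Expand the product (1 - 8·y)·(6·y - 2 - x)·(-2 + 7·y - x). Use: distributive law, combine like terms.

(1 - 8·y)·(6·y - 2 - x)·(-2 + 7·y - x)
= (6·y - 2 - x - 48·y^2 + 16·y + 8·x·y)·(-2 + 7·y - x)    [distributive law]
= (22·y - 2 - x - 48·y^2 + 8·x·y)·(-2 + 7·y - x)    [combine like terms]
= -44·y + 154·y^2 - 22·x·y + 4 - 14·y + 2·x + 2·x - 7·x·y + x^2 + 96·y^2 - 336·y^3 + 48·x·y^2 - 16·x·y + 56·x·y^2 - 8·x^2·y    [distributive law]
= -58·y + 250·y^2 - 45·x·y + 4 + 4·x + x^2 - 336·y^3 + 104·x·y^2 - 8·x^2·y    [combine like terms]

-58·y + 250·y^2 - 45·x·y + 4 + 4·x + x^2 - 336·y^3 + 104·x·y^2 - 8·x^2·y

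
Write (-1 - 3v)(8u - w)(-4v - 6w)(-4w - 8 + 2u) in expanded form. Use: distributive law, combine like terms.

-1288uvw - 256uv + 64u^2v - 204uw^2 - 384uw + 96u^2w + 160vw^2 + 32vw + 24w^3 + 48w^2 - 408uv^2w - 768uv^2 + 192u^2v^2 - 612uvw^2 + 288u^2vw + 48v^2w^2 + 96v^2w + 72vw^3

(-1 - 3v)(8u - w)(-4v - 6w)(-4w - 8 + 2u)
= (-8u + w - 24uv + 3vw)(-4v - 6w)(-4w - 8 + 2u)    [distributive law]
= (32uv + 48uw - 4vw - 6w^2 + 96uv^2 + 144uvw - 12v^2w - 18vw^2)(-4w - 8 + 2u)    [distributive law]
= -128uvw - 256uv + 64u^2v - 192uw^2 - 384uw + 96u^2w + 16vw^2 + 32vw - 8uvw + 24w^3 + 48w^2 - 12uw^2 - 384uv^2w - 768uv^2 + 192u^2v^2 - 576uvw^2 - 1152uvw + 288u^2vw + 48v^2w^2 + 96v^2w - 24uv^2w + 72vw^3 + 144vw^2 - 36uvw^2    [distributive law]
= -1288uvw - 256uv + 64u^2v - 204uw^2 - 384uw + 96u^2w + 160vw^2 + 32vw + 24w^3 + 48w^2 - 408uv^2w - 768uv^2 + 192u^2v^2 - 612uvw^2 + 288u^2vw + 48v^2w^2 + 96v^2w + 72vw^3    [combine like terms]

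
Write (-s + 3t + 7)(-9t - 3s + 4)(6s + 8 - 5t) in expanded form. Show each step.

(-s + 3t + 7)(-9t - 3s + 4)(6s + 8 - 5t)
= (9st + 3s^2 - 4s - 27t^2 - 9st + 12t - 63t - 21s + 28)(6s + 8 - 5t)    [distributive law]
= (3s^2 - 25s - 27t^2 - 51t + 28)(6s + 8 - 5t)    [combine like terms]
= 18s^3 + 24s^2 - 15s^2t - 150s^2 - 200s + 125st - 162st^2 - 216t^2 + 135t^3 - 306st - 408t + 255t^2 + 168s + 224 - 140t    [distributive law]
= 18s^3 - 126s^2 - 15s^2t - 32s - 181st - 162st^2 + 39t^2 + 135t^3 - 548t + 224    [combine like terms]

18s^3 - 126s^2 - 15s^2t - 32s - 181st - 162st^2 + 39t^2 + 135t^3 - 548t + 224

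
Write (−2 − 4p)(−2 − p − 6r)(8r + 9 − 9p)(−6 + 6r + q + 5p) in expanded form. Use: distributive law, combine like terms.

(−2 − 4p)(−2 − p − 6r)(8r + 9 − 9p)(−6 + 6r + q + 5p)
= (4 + 2p + 12r + 8p + 4p² + 24pr)(8r + 9 − 9p)(−6 + 6r + q + 5p)    [distributive law]
= (4 + 10p + 12r + 4p² + 24pr)(8r + 9 − 9p)(−6 + 6r + q + 5p)    [combine like terms]
= (32r + 36 − 36p + 80pr + 90p − 90p² + 96r² + 108r − 108pr + 32p²r + 36p² − 36p³ + 192pr² + 216pr − 216p²r)(−6 + 6r + q + 5p)    [distributive law]
= (140r + 36 + 54p + 188pr − 54p² + 96r² − 184p²r − 36p³ + 192pr²)(−6 + 6r + q + 5p)    [combine like terms]
= −840r + 840r² + 140qr + 700pr − 216 + 216r + 36q + 180p − 324p + 324pr + 54pq + 270p² − 1128pr + 1128pr² + 188pqr + 940p²r + 324p² − 324p²r − 54p²q − 270p³ − 576r² + 576r³ + 96qr² + 480pr² + 1104p²r − 1104p²r² − 184p²qr − 920p³r + 216p³ − 216p³r − 36p³q − 180p⁴ − 1152pr² + 1152pr³ + 192pqr² + 960p²r²    [distributive law]
= −624r + 264r² + 140qr − 104pr − 216 + 36q − 144p + 54pq + 594p² + 456pr² + 188pqr + 1720p²r − 54p²q − 54p³ + 576r³ + 96qr² − 144p²r² − 184p²qr − 1136p³r − 36p³q − 180p⁴ + 1152pr³ + 192pqr²    [combine like terms]

−624r + 264r² + 140qr − 104pr − 216 + 36q − 144p + 54pq + 594p² + 456pr² + 188pqr + 1720p²r − 54p²q − 54p³ + 576r³ + 96qr² − 144p²r² − 184p²qr − 1136p³r − 36p³q − 180p⁴ + 1152pr³ + 192pqr²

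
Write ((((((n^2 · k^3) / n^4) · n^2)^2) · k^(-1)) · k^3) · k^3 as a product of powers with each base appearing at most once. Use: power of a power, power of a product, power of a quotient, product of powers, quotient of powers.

k^11

((((((n^2 · k^3) / n^4) · n^2)^2) · k^(-1)) · k^3) · k^3
= ((((((n^2 · k^3) / n^4)^2) · ((n^2)^2)) · k^(-1)) · k^3) · k^3    [power of a product]
= ((((((n^2 · k^3)^2) / ((n^4)^2)) · ((n^2)^2)) · k^(-1)) · k^3) · k^3    [power of a quotient]
= (((((((n^2)^2) · ((k^3)^2)) / ((n^4)^2)) · ((n^2)^2)) · k^(-1)) · k^3) · k^3    [power of a product]
= (((((n^4 · ((k^3)^2)) / ((n^4)^2)) · ((n^2)^2)) · k^(-1)) · k^3) · k^3    [power of a power]
= (((((n^4 · k^6) / ((n^4)^2)) · ((n^2)^2)) · k^(-1)) · k^3) · k^3    [power of a power]
= (((((n^4 · k^6) / n^8) · ((n^2)^2)) · k^(-1)) · k^3) · k^3    [power of a power]
= (((((n^4 · k^6) / n^8) · n^4) · k^(-1)) · k^3) · k^3    [power of a power]
= k^11    [quotient of powers; product of powers]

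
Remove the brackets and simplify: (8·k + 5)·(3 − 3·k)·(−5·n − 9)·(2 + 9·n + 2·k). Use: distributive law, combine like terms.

−969·k·n − 405·k·n² + 2094·k²·n − 432·k + 270·k² + 1080·k²·n² + 240·k³·n + 432·k³ − 1365·n − 675·n² − 270

(8·k + 5)·(3 − 3·k)·(−5·n − 9)·(2 + 9·n + 2·k)
= (24·k − 24·k² + 15 − 15·k)·(−5·n − 9)·(2 + 9·n + 2·k)    [distributive law]
= (9·k − 24·k² + 15)·(−5·n − 9)·(2 + 9·n + 2·k)    [combine like terms]
= (−45·k·n − 81·k + 120·k²·n + 216·k² − 75·n − 135)·(2 + 9·n + 2·k)    [distributive law]
= −90·k·n − 405·k·n² − 90·k²·n − 162·k − 729·k·n − 162·k² + 240·k²·n + 1080·k²·n² + 240·k³·n + 432·k² + 1944·k²·n + 432·k³ − 150·n − 675·n² − 150·k·n − 270 − 1215·n − 270·k    [distributive law]
= −969·k·n − 405·k·n² + 2094·k²·n − 432·k + 270·k² + 1080·k²·n² + 240·k³·n + 432·k³ − 1365·n − 675·n² − 270    [combine like terms]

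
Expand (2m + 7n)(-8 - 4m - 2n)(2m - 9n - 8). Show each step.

(2m + 7n)(-8 - 4m - 2n)(2m - 9n - 8)
= (-16m - 8m^2 - 4mn - 56n - 28mn - 14n^2)(2m - 9n - 8)    [distributive law]
= (-16m - 8m^2 - 32mn - 56n - 14n^2)(2m - 9n - 8)    [combine like terms]
= -32m^2 + 144mn + 128m - 16m^3 + 72m^2n + 64m^2 - 64m^2n + 288mn^2 + 256mn - 112mn + 504n^2 + 448n - 28mn^2 + 126n^3 + 112n^2    [distributive law]
= 32m^2 + 288mn + 128m - 16m^3 + 8m^2n + 260mn^2 + 616n^2 + 448n + 126n^3    [combine like terms]

32m^2 + 288mn + 128m - 16m^3 + 8m^2n + 260mn^2 + 616n^2 + 448n + 126n^3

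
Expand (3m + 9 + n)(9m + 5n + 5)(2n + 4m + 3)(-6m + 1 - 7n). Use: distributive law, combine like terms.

-1656m^3n - 5889m^2n - 1458m^2n^2 - 648m^4 - 2682m^3 - 2343m^2 - 3870mn^2 - 536mn^3 - 4252mn - 342m - 1565n^2 - 795n^3 - 705n + 135 - 70n^4

(3m + 9 + n)(9m + 5n + 5)(2n + 4m + 3)(-6m + 1 - 7n)
= (27m^2 + 15mn + 15m + 81m + 45n + 45 + 9mn + 5n^2 + 5n)(2n + 4m + 3)(-6m + 1 - 7n)    [distributive law]
= (27m^2 + 24mn + 96m + 50n + 45 + 5n^2)(2n + 4m + 3)(-6m + 1 - 7n)    [combine like terms]
= (54m^2n + 108m^3 + 81m^2 + 48mn^2 + 96m^2n + 72mn + 192mn + 384m^2 + 288m + 100n^2 + 200mn + 150n + 90n + 180m + 135 + 10n^3 + 20mn^2 + 15n^2)(-6m + 1 - 7n)    [distributive law]
= (150m^2n + 108m^3 + 465m^2 + 68mn^2 + 464mn + 468m + 115n^2 + 240n + 135 + 10n^3)(-6m + 1 - 7n)    [combine like terms]
= -900m^3n + 150m^2n - 1050m^2n^2 - 648m^4 + 108m^3 - 756m^3n - 2790m^3 + 465m^2 - 3255m^2n - 408m^2n^2 + 68mn^2 - 476mn^3 - 2784m^2n + 464mn - 3248mn^2 - 2808m^2 + 468m - 3276mn - 690mn^2 + 115n^2 - 805n^3 - 1440mn + 240n - 1680n^2 - 810m + 135 - 945n - 60mn^3 + 10n^3 - 70n^4    [distributive law]
= -1656m^3n - 5889m^2n - 1458m^2n^2 - 648m^4 - 2682m^3 - 2343m^2 - 3870mn^2 - 536mn^3 - 4252mn - 342m - 1565n^2 - 795n^3 - 705n + 135 - 70n^4    [combine like terms]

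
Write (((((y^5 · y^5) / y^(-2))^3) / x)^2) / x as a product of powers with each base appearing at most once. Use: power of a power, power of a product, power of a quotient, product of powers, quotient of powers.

x^(-3)y^72

(((((y^5 · y^5) / y^(-2))^3) / x)^2) / x
= (((((y^5 · y^5) / y^(-2))^3)^2) / (x^2)) / x    [power of a quotient]
= ((((y^5 · y^5) / y^(-2))^6) / (x^2)) / x    [power of a power]
= ((((y^5 · y^5)^6) / ((y^(-2))^6)) / (x^2)) / x    [power of a quotient]
= (((((y^5)^6) · ((y^5)^6)) / ((y^(-2))^6)) / (x^2)) / x    [power of a product]
= (((y^30 · ((y^5)^6)) / ((y^(-2))^6)) / (x^2)) / x    [power of a power]
= (((y^30 · y^30) / ((y^(-2))^6)) / (x^2)) / x    [power of a power]
= ((y^60 / ((y^(-2))^6)) / (x^2)) / x    [product of powers]
= ((y^60 / y^(-12)) / (x^2)) / x    [power of a power]
= (y^72 / (x^2)) / x    [quotient of powers]
= x^(-3)y^72    [quotient of powers; product of powers]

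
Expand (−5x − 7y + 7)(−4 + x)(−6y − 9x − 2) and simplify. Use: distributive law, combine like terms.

(−5x − 7y + 7)(−4 + x)(−6y − 9x − 2)
= (20x − 5x^2 + 28y − 7xy − 28 + 7x)(−6y − 9x − 2)    [distributive law]
= (27x − 5x^2 + 28y − 7xy − 28)(−6y − 9x − 2)    [combine like terms]
= −162xy − 243x^2 − 54x + 30x^2y + 45x^3 + 10x^2 − 168y^2 − 252xy − 56y + 42xy^2 + 63x^2y + 14xy + 168y + 252x + 56    [distributive law]
= −400xy − 233x^2 + 198x + 93x^2y + 45x^3 − 168y^2 + 112y + 42xy^2 + 56    [combine like terms]

−400xy − 233x^2 + 198x + 93x^2y + 45x^3 − 168y^2 + 112y + 42xy^2 + 56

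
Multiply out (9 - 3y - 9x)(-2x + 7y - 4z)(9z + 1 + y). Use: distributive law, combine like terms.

(9 - 3y - 9x)(-2x + 7y - 4z)(9z + 1 + y)
= (-18x + 63y - 36z + 6xy - 21y² + 12yz + 18x² - 63xy + 36xz)(9z + 1 + y)    [distributive law]
= (-18x + 63y - 36z - 57xy - 21y² + 12yz + 18x² + 36xz)(9z + 1 + y)    [combine like terms]
= -162xz - 18x - 18xy + 567yz + 63y + 63y² - 324z² - 36z - 36yz - 513xyz - 57xy - 57xy² - 189y²z - 21y² - 21y³ + 108yz² + 12yz + 12y²z + 162x²z + 18x² + 18x²y + 324xz² + 36xz + 36xyz    [distributive law]
= -126xz - 18x - 75xy + 543yz + 63y + 42y² - 324z² - 36z - 477xyz - 57xy² - 177y²z - 21y³ + 108yz² + 162x²z + 18x² + 18x²y + 324xz²    [combine like terms]

-126xz - 18x - 75xy + 543yz + 63y + 42y² - 324z² - 36z - 477xyz - 57xy² - 177y²z - 21y³ + 108yz² + 162x²z + 18x² + 18x²y + 324xz²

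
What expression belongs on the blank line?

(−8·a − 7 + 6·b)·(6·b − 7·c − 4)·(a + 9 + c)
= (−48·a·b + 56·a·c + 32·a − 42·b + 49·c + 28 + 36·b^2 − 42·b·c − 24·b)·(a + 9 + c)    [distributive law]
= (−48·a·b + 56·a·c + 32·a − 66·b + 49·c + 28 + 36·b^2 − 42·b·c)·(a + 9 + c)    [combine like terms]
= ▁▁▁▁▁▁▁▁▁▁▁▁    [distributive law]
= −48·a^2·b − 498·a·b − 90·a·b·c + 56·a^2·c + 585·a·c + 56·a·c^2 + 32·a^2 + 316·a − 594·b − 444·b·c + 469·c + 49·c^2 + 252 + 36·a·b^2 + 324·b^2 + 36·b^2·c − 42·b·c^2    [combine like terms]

Applying distributive law to the line above:

−48·a^2·b − 432·a·b − 48·a·b·c + 56·a^2·c + 504·a·c + 56·a·c^2 + 32·a^2 + 288·a + 32·a·c − 66·a·b − 594·b − 66·b·c + 49·a·c + 441·c + 49·c^2 + 28·a + 252 + 28·c + 36·a·b^2 + 324·b^2 + 36·b^2·c − 42·a·b·c − 378·b·c − 42·b·c^2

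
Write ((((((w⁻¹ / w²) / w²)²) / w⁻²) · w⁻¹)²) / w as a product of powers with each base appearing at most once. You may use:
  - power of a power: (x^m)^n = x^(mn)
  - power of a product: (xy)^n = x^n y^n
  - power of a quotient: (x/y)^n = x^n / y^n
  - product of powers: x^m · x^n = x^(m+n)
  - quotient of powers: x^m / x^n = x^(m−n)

w⁻¹⁹

((((((w⁻¹ / w²) / w²)²) / w⁻²) · w⁻¹)²) / w
= ((((((w⁻¹ / w²) / w²)²) / w⁻²)²) · ((w⁻¹)²)) / w    [power of a product]
= ((((((w⁻¹ / w²) / w²)²)²) / ((w⁻²)²)) · ((w⁻¹)²)) / w    [power of a quotient]
= (((((w⁻¹ / w²) / w²)⁴) / ((w⁻²)²)) · ((w⁻¹)²)) / w    [power of a power]
= (((((w⁻¹ / w²)⁴) / ((w²)⁴)) / ((w⁻²)²)) · ((w⁻¹)²)) / w    [power of a quotient]
= ((((((w⁻¹)⁴) / ((w²)⁴)) / ((w²)⁴)) / ((w⁻²)²)) · ((w⁻¹)²)) / w    [power of a quotient]
= ((((w⁻⁴ / ((w²)⁴)) / ((w²)⁴)) / ((w⁻²)²)) · ((w⁻¹)²)) / w    [power of a power]
= ((((w⁻⁴ / w⁸) / ((w²)⁴)) / ((w⁻²)²)) · ((w⁻¹)²)) / w    [power of a power]
= (((w⁻¹² / ((w²)⁴)) / ((w⁻²)²)) · ((w⁻¹)²)) / w    [quotient of powers]
= (((w⁻¹² / w⁸) / ((w⁻²)²)) · ((w⁻¹)²)) / w    [power of a power]
= ((w⁻²⁰ / ((w⁻²)²)) · ((w⁻¹)²)) / w    [quotient of powers]
= ((w⁻²⁰ / w⁻⁴) · ((w⁻¹)²)) / w    [power of a power]
= (w⁻¹⁶ · ((w⁻¹)²)) / w    [quotient of powers]
= (w⁻¹⁶ · w⁻²) / w    [power of a power]
= w⁻¹⁸ / w    [product of powers]
= w⁻¹⁹    [quotient of powers]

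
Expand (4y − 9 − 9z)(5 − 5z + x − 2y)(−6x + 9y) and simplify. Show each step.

(4y − 9 − 9z)(5 − 5z + x − 2y)(−6x + 9y)
= (20y − 20yz + 4xy − 8y^2 − 45 + 45z − 9x + 18y − 45z + 45z^2 − 9xz + 18yz)(−6x + 9y)    [distributive law]
= (38y − 2yz + 4xy − 8y^2 − 45 − 9x + 45z^2 − 9xz)(−6x + 9y)    [combine like terms]
= −228xy + 342y^2 + 12xyz − 18y^2z − 24x^2y + 36xy^2 + 48xy^2 − 72y^3 + 270x − 405y + 54x^2 − 81xy − 270xz^2 + 405yz^2 + 54x^2z − 81xyz    [distributive law]
= −309xy + 342y^2 − 69xyz − 18y^2z − 24x^2y + 84xy^2 − 72y^3 + 270x − 405y + 54x^2 − 270xz^2 + 405yz^2 + 54x^2z    [combine like terms]

−309xy + 342y^2 − 69xyz − 18y^2z − 24x^2y + 84xy^2 − 72y^3 + 270x − 405y + 54x^2 − 270xz^2 + 405yz^2 + 54x^2z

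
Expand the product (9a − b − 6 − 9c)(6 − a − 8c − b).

60a − 9a^2 − 63ac − 8ab + 17bc + b^2 − 36 − 6c + 72c^2

(9a − b − 6 − 9c)(6 − a − 8c − b)
= 54a − 9a^2 − 72ac − 9ab − 6b + ab + 8bc + b^2 − 36 + 6a + 48c + 6b − 54c + 9ac + 72c^2 + 9bc    [distributive law]
= 60a − 9a^2 − 63ac − 8ab + 17bc + b^2 − 36 − 6c + 72c^2    [combine like terms]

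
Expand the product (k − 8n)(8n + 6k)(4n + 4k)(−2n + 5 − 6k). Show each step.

(k − 8n)(8n + 6k)(4n + 4k)(−2n + 5 − 6k)
= (8kn + 6k^2 − 64n^2 − 48kn)(4n + 4k)(−2n + 5 − 6k)    [distributive law]
= (−40kn + 6k^2 − 64n^2)(4n + 4k)(−2n + 5 − 6k)    [combine like terms]
= (−160kn^2 − 160k^2n + 24k^2n + 24k^3 − 256n^3 − 256kn^2)(−2n + 5 − 6k)    [distributive law]
= (−416kn^2 − 136k^2n + 24k^3 − 256n^3)(−2n + 5 − 6k)    [combine like terms]
= 832kn^3 − 2080kn^2 + 2496k^2n^2 + 272k^2n^2 − 680k^2n + 816k^3n − 48k^3n + 120k^3 − 144k^4 + 512n^4 − 1280n^3 + 1536kn^3    [distributive law]
= 2368kn^3 − 2080kn^2 + 2768k^2n^2 − 680k^2n + 768k^3n + 120k^3 − 144k^4 + 512n^4 − 1280n^3    [combine like terms]

2368kn^3 − 2080kn^2 + 2768k^2n^2 − 680k^2n + 768k^3n + 120k^3 − 144k^4 + 512n^4 − 1280n^3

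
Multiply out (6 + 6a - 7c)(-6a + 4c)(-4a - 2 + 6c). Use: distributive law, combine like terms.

216a^2 + 72a - 444ac - 48c + 200c^2 + 144a^3 - 480a^2c + 508ac^2 - 168c^3

(6 + 6a - 7c)(-6a + 4c)(-4a - 2 + 6c)
= (-36a + 24c - 36a^2 + 24ac + 42ac - 28c^2)(-4a - 2 + 6c)    [distributive law]
= (-36a + 24c - 36a^2 + 66ac - 28c^2)(-4a - 2 + 6c)    [combine like terms]
= 144a^2 + 72a - 216ac - 96ac - 48c + 144c^2 + 144a^3 + 72a^2 - 216a^2c - 264a^2c - 132ac + 396ac^2 + 112ac^2 + 56c^2 - 168c^3    [distributive law]
= 216a^2 + 72a - 444ac - 48c + 200c^2 + 144a^3 - 480a^2c + 508ac^2 - 168c^3    [combine like terms]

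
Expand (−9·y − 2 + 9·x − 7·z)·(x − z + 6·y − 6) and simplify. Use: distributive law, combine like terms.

(−9·y − 2 + 9·x − 7·z)·(x − z + 6·y − 6)
= −9·x·y + 9·y·z − 54·y^2 + 54·y − 2·x + 2·z − 12·y + 12 + 9·x^2 − 9·x·z + 54·x·y − 54·x − 7·x·z + 7·z^2 − 42·y·z + 42·z    [distributive law]
= 45·x·y − 33·y·z − 54·y^2 + 42·y − 56·x + 44·z + 12 + 9·x^2 − 16·x·z + 7·z^2    [combine like terms]

45·x·y − 33·y·z − 54·y^2 + 42·y − 56·x + 44·z + 12 + 9·x^2 − 16·x·z + 7·z^2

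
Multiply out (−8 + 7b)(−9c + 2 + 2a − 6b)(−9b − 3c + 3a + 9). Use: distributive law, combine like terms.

−1401bc − 216c^2 + 264ac + 696c + 702b − 192a − 144 + 456ab − 48a^2 − 936b^2 + 693b^2c + 189bc^2 − 231abc − 252ab^2 + 42a^2b + 378b^3

(−8 + 7b)(−9c + 2 + 2a − 6b)(−9b − 3c + 3a + 9)
= (72c − 16 − 16a + 48b − 63bc + 14b + 14ab − 42b^2)(−9b − 3c + 3a + 9)    [distributive law]
= (72c − 16 − 16a + 62b − 63bc + 14ab − 42b^2)(−9b − 3c + 3a + 9)    [combine like terms]
= −648bc − 216c^2 + 216ac + 648c + 144b + 48c − 48a − 144 + 144ab + 48ac − 48a^2 − 144a − 558b^2 − 186bc + 186ab + 558b + 567b^2c + 189bc^2 − 189abc − 567bc − 126ab^2 − 42abc + 42a^2b + 126ab + 378b^3 + 126b^2c − 126ab^2 − 378b^2    [distributive law]
= −1401bc − 216c^2 + 264ac + 696c + 702b − 192a − 144 + 456ab − 48a^2 − 936b^2 + 693b^2c + 189bc^2 − 231abc − 252ab^2 + 42a^2b + 378b^3    [combine like terms]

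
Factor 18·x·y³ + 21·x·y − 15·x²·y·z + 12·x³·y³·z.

3·x·y(6·y² + 7 − 5·x·z + 4·x²·y²·z)

18·x·y³ + 21·x·y − 15·x²·y·z + 12·x³·y³·z
= 3(6·x·y³ + 7·x·y − 5·x²·y·z + 4·x³·y³·z)    [factor out 3]
= 3·x·y(6·y² + 7 − 5·x·z + 4·x²·y²·z)    [factor out x·y]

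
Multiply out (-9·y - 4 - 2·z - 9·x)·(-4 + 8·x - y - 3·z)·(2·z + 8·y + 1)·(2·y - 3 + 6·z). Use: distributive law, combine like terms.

1762·y²·z + 305·y·z + 1388·y·z² + 442·y³ - 651·y² - 472·y - 3100·x·y²·z - 34·x·y·z - 184·x·y·z² - 1008·x·y³ + 1450·x·y² + 101·x·y + 932·y³·z + 1712·y²·z² + 144·y⁴ + 660·y·z³ - 60·z + 174·z² - 48 - 33·x·z + 48·x·z² - 12·x + 240·z³ + 132·x·z³ + 72·z⁴ - 3744·x²·y·z - 864·x²·z² - 1152·x²·y² + 1584·x²·y + 216·x²

(-9·y - 4 - 2·z - 9·x)·(-4 + 8·x - y - 3·z)·(2·z + 8·y + 1)·(2·y - 3 + 6·z)
= (36·y - 72·x·y + 9·y² + 27·y·z + 16 - 32·x + 4·y + 12·z + 8·z - 16·x·z + 2·y·z + 6·z² + 36·x - 72·x² + 9·x·y + 27·x·z)·(2·z + 8·y + 1)·(2·y - 3 + 6·z)    [distributive law]
= (40·y - 63·x·y + 9·y² + 29·y·z + 16 + 4·x + 20·z + 11·x·z + 6·z² - 72·x²)·(2·z + 8·y + 1)·(2·y - 3 + 6·z)    [combine like terms]
= (80·y·z + 320·y² + 40·y - 126·x·y·z - 504·x·y² - 63·x·y + 18·y²·z + 72·y³ + 9·y² + 58·y·z² + 232·y²·z + 29·y·z + 32·z + 128·y + 16 + 8·x·z + 32·x·y + 4·x + 40·z² + 160·y·z + 20·z + 22·x·z² + 88·x·y·z + 11·x·z + 12·z³ + 48·y·z² + 6·z² - 144·x²·z - 576·x²·y - 72·x²)·(2·y - 3 + 6·z)    [distributive law]
= (269·y·z + 329·y² + 168·y - 38·x·y·z - 504·x·y² - 31·x·y + 250·y²·z + 72·y³ + 106·y·z² + 52·z + 16 + 19·x·z + 4·x + 46·z² + 22·x·z² + 12·z³ - 144·x²·z - 576·x²·y - 72·x²)·(2·y - 3 + 6·z)    [combine like terms]
= 538·y²·z - 807·y·z + 1614·y·z² + 658·y³ - 987·y² + 1974·y²·z + 336·y² - 504·y + 1008·y·z - 76·x·y²·z + 114·x·y·z - 228·x·y·z² - 1008·x·y³ + 1512·x·y² - 3024·x·y²·z - 62·x·y² + 93·x·y - 186·x·y·z + 500·y³·z - 750·y²·z + 1500·y²·z² + 144·y⁴ - 216·y³ + 432·y³·z + 212·y²·z² - 318·y·z² + 636·y·z³ + 104·y·z - 156·z + 312·z² + 32·y - 48 + 96·z + 38·x·y·z - 57·x·z + 114·x·z² + 8·x·y - 12·x + 24·x·z + 92·y·z² - 138·z² + 276·z³ + 44·x·y·z² - 66·x·z² + 132·x·z³ + 24·y·z³ - 36·z³ + 72·z⁴ - 288·x²·y·z + 432·x²·z - 864·x²·z² - 1152·x²·y² + 1728·x²·y - 3456·x²·y·z - 144·x²·y + 216·x² - 432·x²·z    [distributive law]
= 1762·y²·z + 305·y·z + 1388·y·z² + 442·y³ - 651·y² - 472·y - 3100·x·y²·z - 34·x·y·z - 184·x·y·z² - 1008·x·y³ + 1450·x·y² + 101·x·y + 932·y³·z + 1712·y²·z² + 144·y⁴ + 660·y·z³ - 60·z + 174·z² - 48 - 33·x·z + 48·x·z² - 12·x + 240·z³ + 132·x·z³ + 72·z⁴ - 3744·x²·y·z - 864·x²·z² - 1152·x²·y² + 1584·x²·y + 216·x²    [combine like terms]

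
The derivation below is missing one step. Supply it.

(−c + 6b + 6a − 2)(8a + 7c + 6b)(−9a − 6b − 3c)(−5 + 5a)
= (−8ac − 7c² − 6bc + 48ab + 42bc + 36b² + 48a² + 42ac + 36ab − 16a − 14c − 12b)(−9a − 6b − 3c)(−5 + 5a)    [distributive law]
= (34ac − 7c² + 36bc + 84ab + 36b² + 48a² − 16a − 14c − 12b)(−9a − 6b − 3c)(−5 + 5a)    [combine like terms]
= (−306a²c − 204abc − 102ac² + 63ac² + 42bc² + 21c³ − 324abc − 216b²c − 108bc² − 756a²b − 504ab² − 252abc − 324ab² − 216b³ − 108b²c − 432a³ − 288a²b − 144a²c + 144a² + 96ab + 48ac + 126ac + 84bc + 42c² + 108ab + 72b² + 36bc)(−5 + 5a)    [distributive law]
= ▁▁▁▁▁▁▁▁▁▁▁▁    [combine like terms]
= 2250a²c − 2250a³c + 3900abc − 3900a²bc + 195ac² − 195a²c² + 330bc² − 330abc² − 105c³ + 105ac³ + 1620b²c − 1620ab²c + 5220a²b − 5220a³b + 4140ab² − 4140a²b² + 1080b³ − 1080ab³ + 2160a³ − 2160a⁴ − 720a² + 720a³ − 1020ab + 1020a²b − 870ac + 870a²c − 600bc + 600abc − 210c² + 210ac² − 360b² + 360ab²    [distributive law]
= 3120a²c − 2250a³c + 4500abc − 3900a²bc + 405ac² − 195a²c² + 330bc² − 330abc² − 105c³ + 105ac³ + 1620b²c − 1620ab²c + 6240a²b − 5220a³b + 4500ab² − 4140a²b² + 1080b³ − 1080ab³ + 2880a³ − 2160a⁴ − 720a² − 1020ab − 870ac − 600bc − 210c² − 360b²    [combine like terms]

After combine like terms, the bracketed line is:

(−450a²c − 780abc − 39ac² − 66bc² + 21c³ − 324b²c − 1044a²b − 828ab² − 216b³ − 432a³ + 144a² + 204ab + 174ac + 120bc + 42c² + 72b²)(−5 + 5a)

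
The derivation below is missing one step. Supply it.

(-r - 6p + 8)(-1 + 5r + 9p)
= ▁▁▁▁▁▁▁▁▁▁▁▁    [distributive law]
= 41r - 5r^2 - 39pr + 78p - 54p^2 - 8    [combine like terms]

By distributive law:

r - 5r^2 - 9pr + 6p - 30pr - 54p^2 - 8 + 40r + 72p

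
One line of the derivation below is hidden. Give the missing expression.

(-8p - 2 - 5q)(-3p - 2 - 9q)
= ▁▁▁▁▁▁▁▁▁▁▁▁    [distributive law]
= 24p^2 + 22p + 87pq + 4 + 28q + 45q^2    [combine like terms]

By distributive law:

24p^2 + 16p + 72pq + 6p + 4 + 18q + 15pq + 10q + 45q^2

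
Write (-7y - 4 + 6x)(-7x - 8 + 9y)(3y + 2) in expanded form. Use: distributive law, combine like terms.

(-7y - 4 + 6x)(-7x - 8 + 9y)(3y + 2)
= (49xy + 56y - 63y² + 28x + 32 - 36y - 42x² - 48x + 54xy)(3y + 2)    [distributive law]
= (103xy + 20y - 63y² - 20x + 32 - 42x²)(3y + 2)    [combine like terms]
= 309xy² + 206xy + 60y² + 40y - 189y³ - 126y² - 60xy - 40x + 96y + 64 - 126x²y - 84x²    [distributive law]
= 309xy² + 146xy - 66y² + 136y - 189y³ - 40x + 64 - 126x²y - 84x²    [combine like terms]

309xy² + 146xy - 66y² + 136y - 189y³ - 40x + 64 - 126x²y - 84x²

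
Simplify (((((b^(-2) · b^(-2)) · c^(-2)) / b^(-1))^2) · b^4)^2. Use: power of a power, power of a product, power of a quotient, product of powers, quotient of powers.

b^(-4)·c^(-8)

(((((b^(-2) · b^(-2)) · c^(-2)) / b^(-1))^2) · b^4)^2
= (((((b^(-2) · b^(-2)) · c^(-2)) / b^(-1))^2)^2) · ((b^4)^2)    [power of a product]
= ((((b^(-2) · b^(-2)) · c^(-2)) / b^(-1))^4) · ((b^4)^2)    [power of a power]
= ((((b^(-2) · b^(-2)) · c^(-2))^4) / ((b^(-1))^4)) · ((b^4)^2)    [power of a quotient]
= ((((b^(-2) · b^(-2))^4) · ((c^(-2))^4)) / ((b^(-1))^4)) · ((b^4)^2)    [power of a product]
= (((((b^(-2))^4) · ((b^(-2))^4)) · ((c^(-2))^4)) / ((b^(-1))^4)) · ((b^4)^2)    [power of a product]
= (((b^(-8) · ((b^(-2))^4)) · ((c^(-2))^4)) / ((b^(-1))^4)) · ((b^4)^2)    [power of a power]
= (((b^(-8) · b^(-8)) · ((c^(-2))^4)) / ((b^(-1))^4)) · ((b^4)^2)    [power of a power]
= ((b^(-16) · ((c^(-2))^4)) / ((b^(-1))^4)) · ((b^4)^2)    [product of powers]
= ((b^(-16) · c^(-8)) / ((b^(-1))^4)) · ((b^4)^2)    [power of a power]
= ((b^(-16) · c^(-8)) / b^(-4)) · ((b^4)^2)    [power of a power]
= ((b^(-16) · c^(-8)) / b^(-4)) · b^8    [power of a power]
= b^(-4)·c^(-8)    [quotient of powers; product of powers]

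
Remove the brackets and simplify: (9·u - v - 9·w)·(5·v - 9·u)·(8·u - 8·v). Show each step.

(9·u - v - 9·w)·(5·v - 9·u)·(8·u - 8·v)
= (45·u·v - 81·u^2 - 5·v^2 + 9·u·v - 45·v·w + 81·u·w)·(8·u - 8·v)    [distributive law]
= (54·u·v - 81·u^2 - 5·v^2 - 45·v·w + 81·u·w)·(8·u - 8·v)    [combine like terms]
= 432·u^2·v - 432·u·v^2 - 648·u^3 + 648·u^2·v - 40·u·v^2 + 40·v^3 - 360·u·v·w + 360·v^2·w + 648·u^2·w - 648·u·v·w    [distributive law]
= 1080·u^2·v - 472·u·v^2 - 648·u^3 + 40·v^3 - 1008·u·v·w + 360·v^2·w + 648·u^2·w    [combine like terms]

1080·u^2·v - 472·u·v^2 - 648·u^3 + 40·v^3 - 1008·u·v·w + 360·v^2·w + 648·u^2·w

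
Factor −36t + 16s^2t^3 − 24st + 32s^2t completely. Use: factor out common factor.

−36t + 16s^2t^3 − 24st + 32s^2t
= 4(−9t + 4s^2t^3 − 6st + 8s^2t)    [factor out 4]
= 4t(−9 + 4s^2t^2 − 6s + 8s^2)    [factor out t]

4t(−9 + 4s^2t^2 − 6s + 8s^2)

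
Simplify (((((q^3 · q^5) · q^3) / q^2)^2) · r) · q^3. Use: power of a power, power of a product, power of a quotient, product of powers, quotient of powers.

(((((q^3 · q^5) · q^3) / q^2)^2) · r) · q^3
= (((((q^3 · q^5) · q^3)^2) / ((q^2)^2)) · r) · q^3    [power of a quotient]
= (((((q^3 · q^5)^2) · ((q^3)^2)) / ((q^2)^2)) · r) · q^3    [power of a product]
= ((((((q^3)^2) · ((q^5)^2)) · ((q^3)^2)) / ((q^2)^2)) · r) · q^3    [power of a product]
= ((((q^6 · ((q^5)^2)) · ((q^3)^2)) / ((q^2)^2)) · r) · q^3    [power of a power]
= ((((q^6 · q^10) · ((q^3)^2)) / ((q^2)^2)) · r) · q^3    [power of a power]
= (((q^16 · ((q^3)^2)) / ((q^2)^2)) · r) · q^3    [product of powers]
= (((q^16 · q^6) / ((q^2)^2)) · r) · q^3    [power of a power]
= ((q^22 / ((q^2)^2)) · r) · q^3    [product of powers]
= ((q^22 / q^4) · r) · q^3    [power of a power]
= (q^18 · r) · q^3    [quotient of powers]
= q^21r    [product of powers]

q^21r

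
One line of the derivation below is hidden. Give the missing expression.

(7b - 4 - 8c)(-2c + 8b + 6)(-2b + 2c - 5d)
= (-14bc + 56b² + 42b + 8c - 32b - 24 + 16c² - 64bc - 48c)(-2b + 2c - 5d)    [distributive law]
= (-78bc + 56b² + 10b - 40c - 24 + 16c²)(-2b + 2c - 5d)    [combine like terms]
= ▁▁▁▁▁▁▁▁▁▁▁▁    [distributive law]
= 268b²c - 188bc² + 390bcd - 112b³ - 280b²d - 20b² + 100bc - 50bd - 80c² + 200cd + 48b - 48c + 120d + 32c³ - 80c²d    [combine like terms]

After distributive law, the bracketed line is:

156b²c - 156bc² + 390bcd - 112b³ + 112b²c - 280b²d - 20b² + 20bc - 50bd + 80bc - 80c² + 200cd + 48b - 48c + 120d - 32bc² + 32c³ - 80c²d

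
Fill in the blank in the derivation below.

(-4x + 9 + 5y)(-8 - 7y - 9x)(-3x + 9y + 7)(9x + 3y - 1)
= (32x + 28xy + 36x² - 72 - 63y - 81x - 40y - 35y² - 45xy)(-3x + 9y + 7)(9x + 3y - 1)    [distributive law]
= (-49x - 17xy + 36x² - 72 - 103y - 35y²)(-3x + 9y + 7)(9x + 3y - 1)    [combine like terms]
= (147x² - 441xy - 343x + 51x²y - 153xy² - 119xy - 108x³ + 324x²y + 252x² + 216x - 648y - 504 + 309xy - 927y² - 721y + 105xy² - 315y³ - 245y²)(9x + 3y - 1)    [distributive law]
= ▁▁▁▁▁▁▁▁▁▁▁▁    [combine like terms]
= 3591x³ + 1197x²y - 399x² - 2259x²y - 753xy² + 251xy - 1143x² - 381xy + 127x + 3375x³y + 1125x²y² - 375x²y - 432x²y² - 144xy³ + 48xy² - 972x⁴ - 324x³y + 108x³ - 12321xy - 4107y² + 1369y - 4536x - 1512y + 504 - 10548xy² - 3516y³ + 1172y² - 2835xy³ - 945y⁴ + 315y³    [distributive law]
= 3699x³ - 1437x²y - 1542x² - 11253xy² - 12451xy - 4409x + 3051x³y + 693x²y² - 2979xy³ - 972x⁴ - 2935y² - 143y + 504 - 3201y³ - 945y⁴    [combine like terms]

After combine like terms, the bracketed line is:

(399x² - 251xy - 127x + 375x²y - 48xy² - 108x³ - 1369y - 504 - 1172y² - 315y³)(9x + 3y - 1)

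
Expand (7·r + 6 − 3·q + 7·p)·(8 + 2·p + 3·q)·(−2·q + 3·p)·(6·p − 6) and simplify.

−882·p·q·r + 672·q·r + 756·p²·r − 1008·p·r + 210·p²·q·r + 252·p³·r − 252·p·q²·r + 252·q²·r + 348·p·q + 576·q − 360·p² − 864·p − 1026·p²·q + 972·p³ + 414·p·q² − 72·q² − 342·p²·q² + 102·p³·q + 108·p·q³ − 108·q³ + 252·p⁴

(7·r + 6 − 3·q + 7·p)·(8 + 2·p + 3·q)·(−2·q + 3·p)·(6·p − 6)
= (56·r + 14·p·r + 21·q·r + 48 + 12·p + 18·q − 24·q − 6·p·q − 9·q² + 56·p + 14·p² + 21·p·q)·(−2·q + 3·p)·(6·p − 6)    [distributive law]
= (56·r + 14·p·r + 21·q·r + 48 + 68·p − 6·q + 15·p·q − 9·q² + 14·p²)·(−2·q + 3·p)·(6·p − 6)    [combine like terms]
= (−112·q·r + 168·p·r − 28·p·q·r + 42·p²·r − 42·q²·r + 63·p·q·r − 96·q + 144·p − 136·p·q + 204·p² + 12·q² − 18·p·q − 30·p·q² + 45·p²·q + 18·q³ − 27·p·q² − 28·p²·q + 42·p³)·(6·p − 6)    [distributive law]
= (−112·q·r + 168·p·r + 35·p·q·r + 42·p²·r − 42·q²·r − 96·q + 144·p − 154·p·q + 204·p² + 12·q² − 57·p·q² + 17·p²·q + 18·q³ + 42·p³)·(6·p − 6)    [combine like terms]
= −672·p·q·r + 672·q·r + 1008·p²·r − 1008·p·r + 210·p²·q·r − 210·p·q·r + 252·p³·r − 252·p²·r − 252·p·q²·r + 252·q²·r − 576·p·q + 576·q + 864·p² − 864·p − 924·p²·q + 924·p·q + 1224·p³ − 1224·p² + 72·p·q² − 72·q² − 342·p²·q² + 342·p·q² + 102·p³·q − 102·p²·q + 108·p·q³ − 108·q³ + 252·p⁴ − 252·p³    [distributive law]
= −882·p·q·r + 672·q·r + 756·p²·r − 1008·p·r + 210·p²·q·r + 252·p³·r − 252·p·q²·r + 252·q²·r + 348·p·q + 576·q − 360·p² − 864·p − 1026·p²·q + 972·p³ + 414·p·q² − 72·q² − 342·p²·q² + 102·p³·q + 108·p·q³ − 108·q³ + 252·p⁴    [combine like terms]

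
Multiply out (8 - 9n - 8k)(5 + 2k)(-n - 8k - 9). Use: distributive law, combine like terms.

365n - 104k - 360 + 546kn + 336k^2 + 45n^2 + 18kn^2 + 160k^2n + 128k^3

(8 - 9n - 8k)(5 + 2k)(-n - 8k - 9)
= (40 + 16k - 45n - 18kn - 40k - 16k^2)(-n - 8k - 9)    [distributive law]
= (40 - 24k - 45n - 18kn - 16k^2)(-n - 8k - 9)    [combine like terms]
= -40n - 320k - 360 + 24kn + 192k^2 + 216k + 45n^2 + 360kn + 405n + 18kn^2 + 144k^2n + 162kn + 16k^2n + 128k^3 + 144k^2    [distributive law]
= 365n - 104k - 360 + 546kn + 336k^2 + 45n^2 + 18kn^2 + 160k^2n + 128k^3    [combine like terms]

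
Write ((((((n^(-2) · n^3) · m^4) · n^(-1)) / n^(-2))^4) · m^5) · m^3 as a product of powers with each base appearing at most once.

m^24n^8

((((((n^(-2) · n^3) · m^4) · n^(-1)) / n^(-2))^4) · m^5) · m^3
= ((((((n^(-2) · n^3) · m^4) · n^(-1))^4) / ((n^(-2))^4)) · m^5) · m^3    [power of a quotient]
= ((((((n^(-2) · n^3) · m^4)^4) · ((n^(-1))^4)) / ((n^(-2))^4)) · m^5) · m^3    [power of a product]
= ((((((n^(-2) · n^3)^4) · ((m^4)^4)) · ((n^(-1))^4)) / ((n^(-2))^4)) · m^5) · m^3    [power of a product]
= (((((((n^(-2))^4) · ((n^3)^4)) · ((m^4)^4)) · ((n^(-1))^4)) / ((n^(-2))^4)) · m^5) · m^3    [power of a product]
= (((((n^(-8) · ((n^3)^4)) · ((m^4)^4)) · ((n^(-1))^4)) / ((n^(-2))^4)) · m^5) · m^3    [power of a power]
= (((((n^(-8) · n^12) · ((m^4)^4)) · ((n^(-1))^4)) / ((n^(-2))^4)) · m^5) · m^3    [power of a power]
= ((((n^4 · ((m^4)^4)) · ((n^(-1))^4)) / ((n^(-2))^4)) · m^5) · m^3    [product of powers]
= ((((n^4 · m^16) · ((n^(-1))^4)) / ((n^(-2))^4)) · m^5) · m^3    [power of a power]
= ((((n^4 · m^16) · n^(-4)) / ((n^(-2))^4)) · m^5) · m^3    [power of a power]
= ((((n^4 · m^16) · n^(-4)) / n^(-8)) · m^5) · m^3    [power of a power]
= m^24n^8    [quotient of powers; product of powers]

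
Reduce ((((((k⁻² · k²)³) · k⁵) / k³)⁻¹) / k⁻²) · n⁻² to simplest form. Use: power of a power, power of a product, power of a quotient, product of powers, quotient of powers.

((((((k⁻² · k²)³) · k⁵) / k³)⁻¹) / k⁻²) · n⁻²
= ((((((k⁻² · k²)³) · k⁵)⁻¹) / ((k³)⁻¹)) / k⁻²) · n⁻²    [power of a quotient]
= ((((((k⁻² · k²)³)⁻¹) · ((k⁵)⁻¹)) / ((k³)⁻¹)) / k⁻²) · n⁻²    [power of a product]
= (((((k⁻² · k²)⁻³) · ((k⁵)⁻¹)) / ((k³)⁻¹)) / k⁻²) · n⁻²    [power of a power]
= ((((((k⁻²)⁻³) · ((k²)⁻³)) · ((k⁵)⁻¹)) / ((k³)⁻¹)) / k⁻²) · n⁻²    [power of a product]
= ((((k⁶ · ((k²)⁻³)) · ((k⁵)⁻¹)) / ((k³)⁻¹)) / k⁻²) · n⁻²    [power of a power]
= ((((k⁶ · k⁻⁶) · ((k⁵)⁻¹)) / ((k³)⁻¹)) / k⁻²) · n⁻²    [power of a power]
= (((k⁰ · ((k⁵)⁻¹)) / ((k³)⁻¹)) / k⁻²) · n⁻²    [product of powers]
= (((k⁰ · k⁻⁵) / ((k³)⁻¹)) / k⁻²) · n⁻²    [power of a power]
= ((k⁻⁵ / ((k³)⁻¹)) / k⁻²) · n⁻²    [product of powers]
= ((k⁻⁵ / k⁻³) / k⁻²) · n⁻²    [power of a power]
= (k⁻² / k⁻²) · n⁻²    [quotient of powers]
= k⁰ · n⁻²    [quotient of powers]
= n⁻²    [rearrange]

n⁻²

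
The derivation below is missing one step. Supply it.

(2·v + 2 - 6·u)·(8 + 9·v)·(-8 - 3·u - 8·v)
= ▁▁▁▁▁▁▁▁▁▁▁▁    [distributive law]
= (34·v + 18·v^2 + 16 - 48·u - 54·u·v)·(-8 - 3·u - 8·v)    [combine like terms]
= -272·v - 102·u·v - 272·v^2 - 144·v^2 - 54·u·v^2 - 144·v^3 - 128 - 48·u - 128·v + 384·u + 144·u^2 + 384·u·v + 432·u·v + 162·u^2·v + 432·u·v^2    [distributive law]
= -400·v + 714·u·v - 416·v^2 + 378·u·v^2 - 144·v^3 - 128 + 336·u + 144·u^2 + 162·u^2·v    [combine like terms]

After distributive law, the bracketed line is:

(16·v + 18·v^2 + 16 + 18·v - 48·u - 54·u·v)·(-8 - 3·u - 8·v)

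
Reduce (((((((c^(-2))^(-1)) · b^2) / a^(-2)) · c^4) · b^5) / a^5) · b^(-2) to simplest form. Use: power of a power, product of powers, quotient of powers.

a^(-3)b^5c^6

(((((((c^(-2))^(-1)) · b^2) / a^(-2)) · c^4) · b^5) / a^5) · b^(-2)
= (((((c^2 · b^2) / a^(-2)) · c^4) · b^5) / a^5) · b^(-2)    [power of a power]
= a^(-3)b^5c^6    [quotient of powers; product of powers]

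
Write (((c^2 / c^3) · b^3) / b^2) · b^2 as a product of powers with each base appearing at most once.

b^3c^(-1)

(((c^2 / c^3) · b^3) / b^2) · b^2
= ((c^(-1) · b^3) / b^2) · b^2    [quotient of powers]
= b^3c^(-1)    [quotient of powers; product of powers]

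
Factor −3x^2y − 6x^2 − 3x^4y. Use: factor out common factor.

3x^2(−y − 2 − x^2y)

−3x^2y − 6x^2 − 3x^4y
= 3(−x^2y − 2x^2 − x^4y)    [factor out 3]
= 3x^2(−y − 2 − x^2y)    [factor out x^2]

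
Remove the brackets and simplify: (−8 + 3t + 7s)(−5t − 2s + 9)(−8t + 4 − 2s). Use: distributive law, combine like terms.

(−8 + 3t + 7s)(−5t − 2s + 9)(−8t + 4 − 2s)
= (40t + 16s − 72 − 15t² − 6st + 27t − 35st − 14s² + 63s)(−8t + 4 − 2s)    [distributive law]
= (67t + 79s − 72 − 15t² − 41st − 14s²)(−8t + 4 − 2s)    [combine like terms]
= −536t² + 268t − 134st − 632st + 316s − 158s² + 576t − 288 + 144s + 120t³ − 60t² + 30st² + 328st² − 164st + 82s²t + 112s²t − 56s² + 28s³    [distributive law]
= −596t² + 844t − 930st + 460s − 214s² − 288 + 120t³ + 358st² + 194s²t + 28s³    [combine like terms]

−596t² + 844t − 930st + 460s − 214s² − 288 + 120t³ + 358st² + 194s²t + 28s³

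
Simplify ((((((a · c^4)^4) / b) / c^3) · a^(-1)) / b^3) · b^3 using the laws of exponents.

((((((a · c^4)^4) / b) / c^3) · a^(-1)) / b^3) · b^3
= ((((((a^4) · ((c^4)^4)) / b) / c^3) · a^(-1)) / b^3) · b^3    [power of a product]
= (((((a^4 · c^16) / b) / c^3) · a^(-1)) / b^3) · b^3    [power of a power]
= a^3·b^(-1)·c^13    [quotient of powers; product of powers]

a^3·b^(-1)·c^13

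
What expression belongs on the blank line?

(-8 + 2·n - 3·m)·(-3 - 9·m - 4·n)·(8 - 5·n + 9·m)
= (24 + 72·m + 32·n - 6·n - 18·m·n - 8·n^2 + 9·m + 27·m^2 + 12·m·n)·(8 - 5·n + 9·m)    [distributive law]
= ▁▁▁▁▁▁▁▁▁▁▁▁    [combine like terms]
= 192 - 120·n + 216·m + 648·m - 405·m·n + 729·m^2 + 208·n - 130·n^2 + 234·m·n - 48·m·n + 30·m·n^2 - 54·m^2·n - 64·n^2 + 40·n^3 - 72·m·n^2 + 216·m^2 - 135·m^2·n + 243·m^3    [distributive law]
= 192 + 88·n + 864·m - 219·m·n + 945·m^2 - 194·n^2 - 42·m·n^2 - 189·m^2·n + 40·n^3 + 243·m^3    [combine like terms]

After combine like terms, the bracketed line is:

(24 + 81·m + 26·n - 6·m·n - 8·n^2 + 27·m^2)·(8 - 5·n + 9·m)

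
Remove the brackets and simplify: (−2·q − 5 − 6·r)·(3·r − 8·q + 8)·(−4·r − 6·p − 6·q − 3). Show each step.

−60·q·r^2 − 252·p·q·r − 316·q^2·r + 156·q·r − 96·p·q^2 − 96·q^3 − 192·q^2 − 144·p·q + 168·q + 306·r^2 + 378·p·r + 349·r + 240·p + 120 + 72·r^3 + 108·p·r^2

(−2·q − 5 − 6·r)·(3·r − 8·q + 8)·(−4·r − 6·p − 6·q − 3)
= (−6·q·r + 16·q^2 − 16·q − 15·r + 40·q − 40 − 18·r^2 + 48·q·r − 48·r)·(−4·r − 6·p − 6·q − 3)    [distributive law]
= (42·q·r + 16·q^2 + 24·q − 63·r − 40 − 18·r^2)·(−4·r − 6·p − 6·q − 3)    [combine like terms]
= −168·q·r^2 − 252·p·q·r − 252·q^2·r − 126·q·r − 64·q^2·r − 96·p·q^2 − 96·q^3 − 48·q^2 − 96·q·r − 144·p·q − 144·q^2 − 72·q + 252·r^2 + 378·p·r + 378·q·r + 189·r + 160·r + 240·p + 240·q + 120 + 72·r^3 + 108·p·r^2 + 108·q·r^2 + 54·r^2    [distributive law]
= −60·q·r^2 − 252·p·q·r − 316·q^2·r + 156·q·r − 96·p·q^2 − 96·q^3 − 192·q^2 − 144·p·q + 168·q + 306·r^2 + 378·p·r + 349·r + 240·p + 120 + 72·r^3 + 108·p·r^2    [combine like terms]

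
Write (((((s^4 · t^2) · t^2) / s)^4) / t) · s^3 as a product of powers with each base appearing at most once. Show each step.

(((((s^4 · t^2) · t^2) / s)^4) / t) · s^3
= (((((s^4 · t^2) · t^2)^4) / (s^4)) / t) · s^3    [power of a quotient]
= (((((s^4 · t^2)^4) · ((t^2)^4)) / (s^4)) / t) · s^3    [power of a product]
= ((((((s^4)^4) · ((t^2)^4)) · ((t^2)^4)) / (s^4)) / t) · s^3    [power of a product]
= ((((s^16 · ((t^2)^4)) · ((t^2)^4)) / (s^4)) / t) · s^3    [power of a power]
= ((((s^16 · t^8) · ((t^2)^4)) / (s^4)) / t) · s^3    [power of a power]
= ((((s^16 · t^8) · t^8) / (s^4)) / t) · s^3    [power of a power]
= s^15t^15    [quotient of powers; product of powers]

s^15t^15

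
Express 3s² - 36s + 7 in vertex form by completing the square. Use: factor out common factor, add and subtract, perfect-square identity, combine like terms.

3(s - 6)² - 101

3s² - 36s + 7
= 3(s² - 12s) + 7    [factor out 3 from the s-terms]
= 3(s² - 12s + 36 - 36) + 7    [add and subtract 36 inside the bracket]
= 3(s - 6)² - 108 + 7    [perfect-square identity]
= 3(s - 6)² - 101    [combine constants]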